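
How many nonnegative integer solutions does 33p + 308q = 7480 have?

gcd(308, 33):
  308 = 9*33 + 11
  33 = 3*11
so gcd(308, 33) = 11.
Back-substitute for Bézout coefficients:
  11 = 308 - 9*33
  ... = 33*(-9) + 308*(1)
Scale by 680: one solution is (-6120, 680). Reduce p mod 28: (12, 23).
General: p = 12 + 28t, q = 23 - 3t.
p ≥ 0 ⇒ t ≥ 0; q ≥ 0 ⇒ t ≤ 7. So t ∈ [0, 7]: 8 solutions.

8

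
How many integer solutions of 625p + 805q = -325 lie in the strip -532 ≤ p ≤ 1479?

12

gcd(805, 625) = 5  (805 = 1·625 + 180, 625 = 3·180 + 85, 180 = 2·85 + 10, 85 = 8·10 + 5, 10 = 2·5).
Back-substituting, 625·(76) + 805·(-59) = 5.
Scale by -65: particular solution (-4940, 3835); reduce p mod 161: (51, -40).
General solution: p = 51 + 161t, q = -40 - 125t for integer t.
-532 ≤ 51 + 161t ≤ 1479 gives t ∈ [-3, 8], which is 12 values.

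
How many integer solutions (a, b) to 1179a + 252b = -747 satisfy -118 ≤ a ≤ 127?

9

gcd(1179, 252) = 9.
By Bézout, 1179×(3) + 252×(-14) = 9.
Particular solution: (3, -17).
General solution: a = 3 + 28t, b = -17 - 131t for integer t.
-118 ≤ 3 + 28t ≤ 127 gives t ∈ [-4, 4], which is 9 values.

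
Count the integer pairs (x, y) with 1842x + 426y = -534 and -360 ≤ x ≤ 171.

8

gcd(1842, 426) = 6  (1842 = 4*426 + 138, 426 = 3*138 + 12, 138 = 11*12 + 6, 12 = 2*6).
Back-substituting, 1842*(34) + 426*(-147) = 6.
Scale by -89: particular solution (-3026, 13083); reduce x mod 71: (27, -118).
General solution: x = 27 + 71t, y = -118 - 307t for integer t.
-360 ≤ 27 + 71t ≤ 171 gives t ∈ [-5, 2], which is 8 values.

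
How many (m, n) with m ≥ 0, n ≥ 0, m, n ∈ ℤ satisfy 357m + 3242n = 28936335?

gcd(3242, 357) = 1  (3242 = 9*357 + 29, 357 = 12*29 + 9, 29 = 3*9 + 2, 9 = 4*2 + 1, 2 = 2*1).
Back-substituting, 357*(1453) + 3242*(-160) = 1.
Scale by 28936335: one solution is (42044494755, -4629813600). Reduce m mod 3242: (1775, 8730).
General: m = 1775 + 3242t, n = 8730 - 357t.
m ≥ 0 ⇒ t ≥ 0; n ≥ 0 ⇒ t ≤ 24. So t ∈ [0, 24]: 25 solutions.

25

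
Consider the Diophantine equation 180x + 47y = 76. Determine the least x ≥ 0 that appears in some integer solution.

14

gcd(180, 47):
  180 = 3*47 + 39
  47 = 1*39 + 8
  39 = 4*8 + 7
  8 = 1*7 + 1
  7 = 7*1
so gcd(180, 47) = 1.
1 divides 76, so solutions exist.
Back-substitute for Bézout coefficients:
  1 = 8 - 1*7
  ... = 180*(-6) + 47*(23)
Scale by 76/1 = 76: (x₀, y₀) = (-456, 1748).
General solution: x = -456 + 47t, y = 1748 - 180t for integer t.
x ≥ 0: smallest is -456 mod 47 = 14 (at t = 10), with y = -52.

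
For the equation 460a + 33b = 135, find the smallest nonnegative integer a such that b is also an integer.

15

gcd(460, 33) = 1  (460 = 13×33 + 31, 33 = 1×31 + 2, 31 = 15×2 + 1, 2 = 2×1).
1 divides 135, so solutions exist.
Back-substituting, 460×(16) + 33×(-223) = 1.
Scale by 135/1 = 135: (a₀, b₀) = (2160, -30105).
General solution: a = 2160 + 33t, b = -30105 - 460t for integer t.
a ≥ 0: smallest is 2160 mod 33 = 15 (at t = -65), with b = -205.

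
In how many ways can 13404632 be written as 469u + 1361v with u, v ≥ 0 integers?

21

gcd(1361, 469):
  1361 = 2·469 + 423
  469 = 1·423 + 46
  423 = 9·46 + 9
  46 = 5·9 + 1
  9 = 9·1
so gcd(1361, 469) = 1.
Back-substitute for Bézout coefficients:
  1 = 46 - 5·9
  ... = 469·(148) + 1361·(-51)
Scale by 13404632: one solution is (1983885536, -683636232). Reduce u mod 1361: (749, 9591).
General: u = 749 + 1361t, v = 9591 - 469t.
u ≥ 0 ⇒ t ≥ 0; v ≥ 0 ⇒ t ≤ 20. So t ∈ [0, 20]: 21 solutions.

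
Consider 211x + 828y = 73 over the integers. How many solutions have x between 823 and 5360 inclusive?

gcd(828, 211) = 1.
By Bézout, 211·(259) + 828·(-66) = 1.
Particular solution: (691, -176).
General solution: x = 691 + 828t, y = -176 - 211t for integer t.
823 ≤ 691 + 828t ≤ 5360 gives t ∈ [1, 5], which is 5 values.

5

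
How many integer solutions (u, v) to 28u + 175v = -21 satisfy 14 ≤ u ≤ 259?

10

gcd(175, 28):
  175 = 6·28 + 7
  28 = 4·7
so gcd(175, 28) = 7.
Back-substitute for Bézout coefficients:
  7 = 175 - 6·28
  ... = 28·(-6) + 175·(1)
Scale by -3: particular solution (18, -3); reduce u mod 25: (18, -3).
General solution: u = 18 + 25t, v = -3 - 4t for integer t.
14 ≤ 18 + 25t ≤ 259 gives t ∈ [0, 9], which is 10 values.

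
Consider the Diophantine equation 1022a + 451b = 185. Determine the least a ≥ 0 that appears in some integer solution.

321

gcd(1022, 451):
  1022 = 2·451 + 120
  451 = 3·120 + 91
  120 = 1·91 + 29
  91 = 3·29 + 4
  29 = 7·4 + 1
  4 = 4·1
so gcd(1022, 451) = 1.
1 divides 185, so solutions exist.
Back-substitute for Bézout coefficients:
  1 = 29 - 7·4
  ... = 1022·(109) + 451·(-247)
Scale by 185/1 = 185: (a₀, b₀) = (20165, -45695).
General solution: a = 20165 + 451t, b = -45695 - 1022t for integer t.
a ≥ 0: smallest is 20165 mod 451 = 321 (at t = -44), with b = -727.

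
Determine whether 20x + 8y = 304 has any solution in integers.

gcd(20, 8) = 4  (20 = 2*8 + 4, 8 = 2*4).
4 divides 304, so integer solutions exist.

yes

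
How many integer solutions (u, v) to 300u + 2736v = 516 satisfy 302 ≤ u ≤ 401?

gcd(2736, 300):
  2736 = 9·300 + 36
  300 = 8·36 + 12
  36 = 3·12
so gcd(2736, 300) = 12.
Back-substitute for Bézout coefficients:
  12 = 300 - 8·36
  ... = 300·(73) + 2736·(-8)
Scale by 43: particular solution (3139, -344); reduce u mod 228: (175, -19).
General solution: u = 175 + 228t, v = -19 - 25t for integer t.
302 ≤ 175 + 228t ≤ 401 gives t ∈ [1, 0], which is 0 values.

0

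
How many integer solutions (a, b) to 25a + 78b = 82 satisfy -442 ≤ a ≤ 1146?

20

gcd(78, 25) = 1  (78 = 3·25 + 3, 25 = 8·3 + 1, 3 = 3·1).
Back-substituting, 25·(25) + 78·(-8) = 1.
Scale by 82: particular solution (2050, -656); reduce a mod 78: (22, -6).
General solution: a = 22 + 78t, b = -6 - 25t for integer t.
-442 ≤ 22 + 78t ≤ 1146 gives t ∈ [-5, 14], which is 20 values.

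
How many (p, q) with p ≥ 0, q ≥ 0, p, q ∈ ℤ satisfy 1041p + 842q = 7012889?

8

gcd(1041, 842):
  1041 = 1*842 + 199
  842 = 4*199 + 46
  199 = 4*46 + 15
  46 = 3*15 + 1
  15 = 15*1
so gcd(1041, 842) = 1.
Back-substitute for Bézout coefficients:
  1 = 46 - 3*15
  ... = 1041*(-55) + 842*(68)
Scale by 7012889: one solution is (-385708895, 476876452). Reduce p mod 842: (359, 7885).
General: p = 359 + 842t, q = 7885 - 1041t.
p ≥ 0 ⇒ t ≥ 0; q ≥ 0 ⇒ t ≤ 7. So t ∈ [0, 7]: 8 solutions.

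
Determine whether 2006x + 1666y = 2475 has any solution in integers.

no

gcd(2006, 1666):
  2006 = 1·1666 + 340
  1666 = 4·340 + 306
  340 = 1·306 + 34
  306 = 9·34
so gcd(2006, 1666) = 34.
34 does not divide 2475 (remainder 27), so no integer solutions.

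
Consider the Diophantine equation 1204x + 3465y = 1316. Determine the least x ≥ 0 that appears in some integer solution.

gcd(3465, 1204) = 7.
7 divides 1316, so solutions exist.
By Bézout, 1204·(118) + 3465·(-41) = 7.
Scale by 1316/7 = 188: (x₀, y₀) = (22184, -7708).
General solution: x = 22184 + 495t, y = -7708 - 172t for integer t.
x ≥ 0: smallest is 22184 mod 495 = 404 (at t = -44), with y = -140.

404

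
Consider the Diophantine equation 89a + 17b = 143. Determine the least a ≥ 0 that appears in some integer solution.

gcd(89, 17):
  89 = 5*17 + 4
  17 = 4*4 + 1
  4 = 4*1
so gcd(89, 17) = 1.
1 divides 143, so solutions exist.
Back-substitute for Bézout coefficients:
  1 = 17 - 4*4
  ... = 89*(-4) + 17*(21)
Scale by 143/1 = 143: (a₀, b₀) = (-572, 3003).
General solution: a = -572 + 17t, b = 3003 - 89t for integer t.
a ≥ 0: smallest is -572 mod 17 = 6 (at t = 34), with b = -23.

6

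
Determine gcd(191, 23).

1

gcd(191, 23):
  191 = 8×23 + 7
  23 = 3×7 + 2
  7 = 3×2 + 1
  2 = 2×1
so gcd(191, 23) = 1.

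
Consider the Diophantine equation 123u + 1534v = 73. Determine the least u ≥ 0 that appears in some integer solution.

gcd(1534, 123):
  1534 = 12×123 + 58
  123 = 2×58 + 7
  58 = 8×7 + 2
  7 = 3×2 + 1
  2 = 2×1
so gcd(1534, 123) = 1.
1 divides 73, so solutions exist.
Back-substitute for Bézout coefficients:
  1 = 7 - 3×2
  ... = 123×(661) + 1534×(-53)
Scale by 73/1 = 73: (u₀, v₀) = (48253, -3869).
General solution: u = 48253 + 1534t, v = -3869 - 123t for integer t.
u ≥ 0: smallest is 48253 mod 1534 = 699 (at t = -31), with v = -56.

699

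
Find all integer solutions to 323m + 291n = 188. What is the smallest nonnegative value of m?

gcd(323, 291):
  323 = 1*291 + 32
  291 = 9*32 + 3
  32 = 10*3 + 2
  3 = 1*2 + 1
  2 = 2*1
so gcd(323, 291) = 1.
1 divides 188, so solutions exist.
Back-substitute for Bézout coefficients:
  1 = 3 - 1*2
  ... = 323*(-100) + 291*(111)
Scale by 188/1 = 188: (m₀, n₀) = (-18800, 20868).
General solution: m = -18800 + 291t, n = 20868 - 323t for integer t.
m ≥ 0: smallest is -18800 mod 291 = 115 (at t = 65), with n = -127.

115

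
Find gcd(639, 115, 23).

1

gcd(639, 115) = 1  (639 = 5×115 + 64, 115 = 1×64 + 51, 64 = 1×51 + 13, 51 = 3×13 + 12, 13 = 1×12 + 1, 12 = 12×1).
gcd(1, 23) = 1.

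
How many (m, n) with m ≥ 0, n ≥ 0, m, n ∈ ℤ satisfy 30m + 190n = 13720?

24

gcd(190, 30):
  190 = 6×30 + 10
  30 = 3×10
so gcd(190, 30) = 10.
Back-substitute for Bézout coefficients:
  10 = 190 - 6×30
  ... = 30×(-6) + 190×(1)
Scale by 1372: one solution is (-8232, 1372). Reduce m mod 19: (14, 70).
General: m = 14 + 19t, n = 70 - 3t.
m ≥ 0 ⇒ t ≥ 0; n ≥ 0 ⇒ t ≤ 23. So t ∈ [0, 23]: 24 solutions.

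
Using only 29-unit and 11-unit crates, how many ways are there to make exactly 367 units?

1

Need nonnegative integers with 29j + 11k = 367.
gcd(29, 11) = 1, and 29·(-3) + 11·(8) = 1.
So (j₀, k₀) = (-1101, 2936); general j = -1101 + 11t, k = 2936 - 29t.
j ≥ 0 ⇒ t ≥ 101; k ≥ 0 ⇒ t ≤ 101. That's 1 value of t.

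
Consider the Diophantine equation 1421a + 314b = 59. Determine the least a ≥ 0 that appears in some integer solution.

gcd(1421, 314) = 1  (1421 = 4*314 + 165, 314 = 1*165 + 149, 165 = 1*149 + 16, 149 = 9*16 + 5, 16 = 3*5 + 1, 5 = 5*1).
1 divides 59, so solutions exist.
Back-substituting, 1421*(59) + 314*(-267) = 1.
Scale by 59/1 = 59: (a₀, b₀) = (3481, -15753).
General solution: a = 3481 + 314t, b = -15753 - 1421t for integer t.
a ≥ 0: smallest is 3481 mod 314 = 27 (at t = -11), with b = -122.

27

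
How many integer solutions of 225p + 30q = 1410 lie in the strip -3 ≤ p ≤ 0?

gcd(225, 30) = 15.
By Bézout, 225×(1) + 30×(-7) = 15.
Particular solution: (0, 47).
General solution: p = 0 + 2t, q = 47 - 15t for integer t.
-3 ≤ 0 + 2t ≤ 0 gives t ∈ [-1, 0], which is 2 values.

2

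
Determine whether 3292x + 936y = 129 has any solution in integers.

gcd(3292, 936) = 4.
4 does not divide 129 (remainder 1), so no integer solutions.

no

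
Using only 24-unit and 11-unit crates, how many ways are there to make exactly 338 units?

Need nonnegative integers with 24j + 11k = 338.
gcd(24, 11) = 1, and 24·(-5) + 11·(11) = 1.
So (j₀, k₀) = (-1690, 3718); general j = -1690 + 11t, k = 3718 - 24t.
j ≥ 0 ⇒ t ≥ 154; k ≥ 0 ⇒ t ≤ 154. That's 1 value of t.

1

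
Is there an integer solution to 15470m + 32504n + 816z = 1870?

gcd(32504, 15470) = 34.
gcd(34, 816) = 34.
34 divides 1870, so integer solutions exist.

yes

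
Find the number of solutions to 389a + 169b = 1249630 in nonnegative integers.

gcd(389, 169):
  389 = 2·169 + 51
  169 = 3·51 + 16
  51 = 3·16 + 3
  16 = 5·3 + 1
  3 = 3·1
so gcd(389, 169) = 1.
Back-substitute for Bézout coefficients:
  1 = 16 - 5·3
  ... = 389·(-53) + 169·(122)
Scale by 1249630: one solution is (-66230390, 152454860). Reduce a mod 169: (34, 7316).
General: a = 34 + 169t, b = 7316 - 389t.
a ≥ 0 ⇒ t ≥ 0; b ≥ 0 ⇒ t ≤ 18. So t ∈ [0, 18]: 19 solutions.

19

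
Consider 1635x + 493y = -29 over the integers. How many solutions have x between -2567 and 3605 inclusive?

gcd(1635, 493) = 1.
By Bézout, 1635*(-79) + 493*(262) = 1.
Particular solution: (319, -1058).
General solution: x = 319 + 493t, y = -1058 - 1635t for integer t.
-2567 ≤ 319 + 493t ≤ 3605 gives t ∈ [-5, 6], which is 12 values.

12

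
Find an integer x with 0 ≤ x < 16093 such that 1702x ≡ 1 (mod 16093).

8576

gcd(16093, 1702):
  16093 = 9×1702 + 775
  1702 = 2×775 + 152
  775 = 5×152 + 15
  152 = 10×15 + 2
  15 = 7×2 + 1
  2 = 2×1
so gcd(16093, 1702) = 1.
Back-substitute for Bézout coefficients:
  1 = 15 - 7×2
  ... = 1702×(-7517) + 16093×(795)
So 1702×-7517 ≡ 1 (mod 16093), and -7517 mod 16093 = 8576.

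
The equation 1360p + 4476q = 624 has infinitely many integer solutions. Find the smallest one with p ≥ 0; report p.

gcd(4476, 1360) = 4  (4476 = 3*1360 + 396, 1360 = 3*396 + 172, 396 = 2*172 + 52, 172 = 3*52 + 16, 52 = 3*16 + 4, 16 = 4*4).
4 divides 624, so solutions exist.
Back-substituting, 1360*(-260) + 4476*(79) = 4.
Scale by 624/4 = 156: (p₀, q₀) = (-40560, 12324).
General solution: p = -40560 + 1119t, q = 12324 - 340t for integer t.
p ≥ 0: smallest is -40560 mod 1119 = 843 (at t = 37), with q = -256.

843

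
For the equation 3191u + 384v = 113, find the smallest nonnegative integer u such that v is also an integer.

343

gcd(3191, 384):
  3191 = 8*384 + 119
  384 = 3*119 + 27
  119 = 4*27 + 11
  27 = 2*11 + 5
  11 = 2*5 + 1
  5 = 5*1
so gcd(3191, 384) = 1.
1 divides 113, so solutions exist.
Back-substitute for Bézout coefficients:
  1 = 11 - 2*5
  ... = 3191*(71) + 384*(-590)
Scale by 113/1 = 113: (u₀, v₀) = (8023, -66670).
General solution: u = 8023 + 384t, v = -66670 - 3191t for integer t.
u ≥ 0: smallest is 8023 mod 384 = 343 (at t = -20), with v = -2850.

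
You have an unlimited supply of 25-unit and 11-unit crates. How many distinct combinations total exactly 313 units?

1

Need nonnegative integers with 25j + 11k = 313.
gcd(25, 11) = 1, and 25·(4) + 11·(-9) = 1.
So (j₀, k₀) = (1252, -2817); general j = 1252 + 11t, k = -2817 - 25t.
j ≥ 0 ⇒ t ≥ -113; k ≥ 0 ⇒ t ≤ -113. That's 1 value of t.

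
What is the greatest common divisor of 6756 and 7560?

12

gcd(7560, 6756) = 12  (7560 = 1×6756 + 804, 6756 = 8×804 + 324, 804 = 2×324 + 156, 324 = 2×156 + 12, 156 = 13×12).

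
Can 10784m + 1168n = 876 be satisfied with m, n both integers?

gcd(10784, 1168) = 16.
16 does not divide 876 (remainder 12), so no integer solutions.

no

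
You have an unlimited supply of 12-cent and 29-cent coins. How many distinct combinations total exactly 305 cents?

1

Need nonnegative integers with 12j + 29k = 305.
gcd(12, 29) = 1, and 12·(-12) + 29·(5) = 1.
So (j₀, k₀) = (-3660, 1525); general j = -3660 + 29t, k = 1525 - 12t.
j ≥ 0 ⇒ t ≥ 127; k ≥ 0 ⇒ t ≤ 127. That's 1 value of t.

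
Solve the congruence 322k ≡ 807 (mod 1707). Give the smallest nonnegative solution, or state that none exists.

gcd(1707, 322) = 1.
1 divides 807, so solutions exist.
By Bézout, 322×(-440) + 1707×(83) = 1.
So 322×(-440) ≡ 1 (mod 1707); multiply by 807: k ≡ -355080 (mod 1707).
Smallest nonnegative: k = -355080 mod 1707 = 1683.

1683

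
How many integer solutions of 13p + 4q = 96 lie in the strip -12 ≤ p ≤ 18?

gcd(13, 4):
  13 = 3·4 + 1
  4 = 4·1
so gcd(13, 4) = 1.
Back-substitute for Bézout coefficients:
  1 = 13 - 3·4
  ... = 13·(1) + 4·(-3)
Scale by 96: particular solution (96, -288); reduce p mod 4: (0, 24).
General solution: p = 0 + 4t, q = 24 - 13t for integer t.
-12 ≤ 0 + 4t ≤ 18 gives t ∈ [-3, 4], which is 8 values.

8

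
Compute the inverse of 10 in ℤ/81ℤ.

73

gcd(81, 10) = 1  (81 = 8·10 + 1, 10 = 10·1).
Back-substituting, 10·(-8) + 81·(1) = 1.
So 10·-8 ≡ 1 (mod 81), and -8 mod 81 = 73.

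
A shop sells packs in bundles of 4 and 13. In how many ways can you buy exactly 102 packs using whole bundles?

2

Need nonnegative integers with 4j + 13k = 102.
gcd(4, 13) = 1, and 4·(-3) + 13·(1) = 1.
So (j₀, k₀) = (-306, 102); general j = -306 + 13t, k = 102 - 4t.
j ≥ 0 ⇒ t ≥ 24; k ≥ 0 ⇒ t ≤ 25. That's 2 values of t.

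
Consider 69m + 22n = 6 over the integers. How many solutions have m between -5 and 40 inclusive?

gcd(69, 22) = 1  (69 = 3×22 + 3, 22 = 7×3 + 1, 3 = 3×1).
Back-substituting, 69×(-7) + 22×(22) = 1.
Scale by 6: particular solution (-42, 132); reduce m mod 22: (2, -6).
General solution: m = 2 + 22t, n = -6 - 69t for integer t.
-5 ≤ 2 + 22t ≤ 40 gives t ∈ [0, 1], which is 2 values.

2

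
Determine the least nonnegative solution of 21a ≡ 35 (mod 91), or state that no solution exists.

6

gcd(91, 21) = 7.
7 divides 35, so solutions exist.
By Bézout, 21*(-4) + 91*(1) = 7.
So 21*(-4) ≡ 7 (mod 91); multiply by 5: a ≡ -20 (mod 13).
Smallest nonnegative: a = -20 mod 13 = 6.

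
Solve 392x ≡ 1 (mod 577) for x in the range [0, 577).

gcd(577, 392):
  577 = 1*392 + 185
  392 = 2*185 + 22
  185 = 8*22 + 9
  22 = 2*9 + 4
  9 = 2*4 + 1
  4 = 4*1
so gcd(577, 392) = 1.
Back-substitute for Bézout coefficients:
  1 = 9 - 2*4
  ... = 392*(-131) + 577*(89)
So 392*-131 ≡ 1 (mod 577), and -131 mod 577 = 446.

446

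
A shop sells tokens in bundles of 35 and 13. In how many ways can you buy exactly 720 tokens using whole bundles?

Need nonnegative integers with 35j + 13k = 720.
gcd(35, 13) = 1, and 35·(3) + 13·(-8) = 1.
So (j₀, k₀) = (2160, -5760); general j = 2160 + 13t, k = -5760 - 35t.
j ≥ 0 ⇒ t ≥ -166; k ≥ 0 ⇒ t ≤ -165. That's 2 values of t.

2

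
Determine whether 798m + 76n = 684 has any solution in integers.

yes

gcd(798, 76):
  798 = 10*76 + 38
  76 = 2*38
so gcd(798, 76) = 38.
38 divides 684, so integer solutions exist.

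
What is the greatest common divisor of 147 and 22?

gcd(147, 22):
  147 = 6*22 + 15
  22 = 1*15 + 7
  15 = 2*7 + 1
  7 = 7*1
so gcd(147, 22) = 1.

1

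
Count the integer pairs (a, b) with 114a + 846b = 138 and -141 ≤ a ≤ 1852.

gcd(846, 114) = 6  (846 = 7*114 + 48, 114 = 2*48 + 18, 48 = 2*18 + 12, 18 = 1*12 + 6, 12 = 2*6).
Back-substituting, 114*(52) + 846*(-7) = 6.
Scale by 23: particular solution (1196, -161); reduce a mod 141: (68, -9).
General solution: a = 68 + 141t, b = -9 - 19t for integer t.
-141 ≤ 68 + 141t ≤ 1852 gives t ∈ [-1, 12], which is 14 values.

14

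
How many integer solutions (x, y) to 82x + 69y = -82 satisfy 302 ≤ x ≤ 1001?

10

gcd(82, 69):
  82 = 1*69 + 13
  69 = 5*13 + 4
  13 = 3*4 + 1
  4 = 4*1
so gcd(82, 69) = 1.
Back-substitute for Bézout coefficients:
  1 = 13 - 3*4
  ... = 82*(16) + 69*(-19)
Scale by -82: particular solution (-1312, 1558); reduce x mod 69: (68, -82).
General solution: x = 68 + 69t, y = -82 - 82t for integer t.
302 ≤ 68 + 69t ≤ 1001 gives t ∈ [4, 13], which is 10 values.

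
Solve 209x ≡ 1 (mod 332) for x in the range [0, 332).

gcd(332, 209):
  332 = 1·209 + 123
  209 = 1·123 + 86
  123 = 1·86 + 37
  86 = 2·37 + 12
  37 = 3·12 + 1
  12 = 12·1
so gcd(332, 209) = 1.
Back-substitute for Bézout coefficients:
  1 = 37 - 3·12
  ... = 209·(-27) + 332·(17)
So 209·-27 ≡ 1 (mod 332), and -27 mod 332 = 305.

305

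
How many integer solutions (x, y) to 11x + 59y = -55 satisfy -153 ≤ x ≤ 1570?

gcd(59, 11):
  59 = 5×11 + 4
  11 = 2×4 + 3
  4 = 1×3 + 1
  3 = 3×1
so gcd(59, 11) = 1.
Back-substitute for Bézout coefficients:
  1 = 4 - 1×3
  ... = 11×(-16) + 59×(3)
Scale by -55: particular solution (880, -165); reduce x mod 59: (54, -11).
General solution: x = 54 + 59t, y = -11 - 11t for integer t.
-153 ≤ 54 + 59t ≤ 1570 gives t ∈ [-3, 25], which is 29 values.

29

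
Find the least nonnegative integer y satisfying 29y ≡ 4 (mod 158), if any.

gcd(158, 29) = 1.
1 divides 4, so solutions exist.
By Bézout, 29*(-49) + 158*(9) = 1.
So 29*(-49) ≡ 1 (mod 158); multiply by 4: y ≡ -196 (mod 158).
Smallest nonnegative: y = -196 mod 158 = 120.

120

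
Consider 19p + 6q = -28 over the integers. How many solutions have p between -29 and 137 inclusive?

28

gcd(19, 6) = 1  (19 = 3·6 + 1, 6 = 6·1).
Back-substituting, 19·(1) + 6·(-3) = 1.
Scale by -28: particular solution (-28, 84); reduce p mod 6: (2, -11).
General solution: p = 2 + 6t, q = -11 - 19t for integer t.
-29 ≤ 2 + 6t ≤ 137 gives t ∈ [-5, 22], which is 28 values.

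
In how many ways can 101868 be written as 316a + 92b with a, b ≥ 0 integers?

14

gcd(316, 92) = 4.
By Bézout, 316·(7) + 92·(-24) = 4.
One solution: (19, 1042).
General: a = 19 + 23t, b = 1042 - 79t.
a ≥ 0 ⇒ t ≥ 0; b ≥ 0 ⇒ t ≤ 13. So t ∈ [0, 13]: 14 solutions.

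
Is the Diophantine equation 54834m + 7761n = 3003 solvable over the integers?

yes

gcd(54834, 7761) = 39.
39 divides 3003, so integer solutions exist.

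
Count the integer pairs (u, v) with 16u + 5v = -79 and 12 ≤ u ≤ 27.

3

gcd(16, 5) = 1.
By Bézout, 16·(1) + 5·(-3) = 1.
Particular solution: (1, -19).
General solution: u = 1 + 5t, v = -19 - 16t for integer t.
12 ≤ 1 + 5t ≤ 27 gives t ∈ [3, 5], which is 3 values.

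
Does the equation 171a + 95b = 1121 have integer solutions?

gcd(171, 95):
  171 = 1·95 + 76
  95 = 1·76 + 19
  76 = 4·19
so gcd(171, 95) = 19.
19 divides 1121, so integer solutions exist.

yes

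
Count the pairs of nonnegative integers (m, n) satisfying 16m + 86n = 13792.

21

gcd(86, 16):
  86 = 5·16 + 6
  16 = 2·6 + 4
  6 = 1·4 + 2
  4 = 2·2
so gcd(86, 16) = 2.
Back-substitute for Bézout coefficients:
  2 = 6 - 1·4
  ... = 16·(-16) + 86·(3)
Scale by 6896: one solution is (-110336, 20688). Reduce m mod 43: (2, 160).
General: m = 2 + 43t, n = 160 - 8t.
m ≥ 0 ⇒ t ≥ 0; n ≥ 0 ⇒ t ≤ 20. So t ∈ [0, 20]: 21 solutions.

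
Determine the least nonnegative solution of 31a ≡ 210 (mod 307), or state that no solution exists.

86

gcd(307, 31) = 1.
1 divides 210, so solutions exist.
By Bézout, 31*(-99) + 307*(10) = 1.
So 31*(-99) ≡ 1 (mod 307); multiply by 210: a ≡ -20790 (mod 307).
Smallest nonnegative: a = -20790 mod 307 = 86.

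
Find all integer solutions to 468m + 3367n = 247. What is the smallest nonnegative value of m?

166

gcd(3367, 468):
  3367 = 7*468 + 91
  468 = 5*91 + 13
  91 = 7*13
so gcd(3367, 468) = 13.
13 divides 247, so solutions exist.
Back-substitute for Bézout coefficients:
  13 = 468 - 5*91
  ... = 468*(36) + 3367*(-5)
Scale by 247/13 = 19: (m₀, n₀) = (684, -95).
General solution: m = 684 + 259t, n = -95 - 36t for integer t.
m ≥ 0: smallest is 684 mod 259 = 166 (at t = -2), with n = -23.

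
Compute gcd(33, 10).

1

gcd(33, 10):
  33 = 3·10 + 3
  10 = 3·3 + 1
  3 = 3·1
so gcd(33, 10) = 1.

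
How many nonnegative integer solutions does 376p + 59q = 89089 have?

4

gcd(376, 59):
  376 = 6*59 + 22
  59 = 2*22 + 15
  22 = 1*15 + 7
  15 = 2*7 + 1
  7 = 7*1
so gcd(376, 59) = 1.
Back-substitute for Bézout coefficients:
  1 = 15 - 2*7
  ... = 376*(-8) + 59*(51)
Scale by 89089: one solution is (-712712, 4543539). Reduce p mod 59: (8, 1459).
General: p = 8 + 59t, q = 1459 - 376t.
p ≥ 0 ⇒ t ≥ 0; q ≥ 0 ⇒ t ≤ 3. So t ∈ [0, 3]: 4 solutions.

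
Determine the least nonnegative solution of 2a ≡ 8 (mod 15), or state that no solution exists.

gcd(15, 2) = 1.
1 divides 8, so solutions exist.
By Bézout, 2×(-7) + 15×(1) = 1.
So 2×(-7) ≡ 1 (mod 15); multiply by 8: a ≡ -56 (mod 15).
Smallest nonnegative: a = -56 mod 15 = 4.

4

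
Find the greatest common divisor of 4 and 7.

1

gcd(7, 4) = 1  (7 = 1*4 + 3, 4 = 1*3 + 1, 3 = 3*1).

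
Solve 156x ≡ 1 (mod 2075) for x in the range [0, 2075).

971

gcd(2075, 156) = 1.
By Bézout, 156*(971) + 2075*(-73) = 1.
So 156*971 ≡ 1 (mod 2075), and 971 mod 2075 = 971.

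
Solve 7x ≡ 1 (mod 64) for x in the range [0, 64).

55

gcd(64, 7) = 1.
By Bézout, 7×(-9) + 64×(1) = 1.
So 7×-9 ≡ 1 (mod 64), and -9 mod 64 = 55.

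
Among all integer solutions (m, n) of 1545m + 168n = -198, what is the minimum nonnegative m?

50

gcd(1545, 168):
  1545 = 9×168 + 33
  168 = 5×33 + 3
  33 = 11×3
so gcd(1545, 168) = 3.
3 divides -198, so solutions exist.
Back-substitute for Bézout coefficients:
  3 = 168 - 5×33
  ... = 1545×(-5) + 168×(46)
Scale by -198/3 = -66: (m₀, n₀) = (330, -3036).
General solution: m = 330 + 56t, n = -3036 - 515t for integer t.
m ≥ 0: smallest is 330 mod 56 = 50 (at t = -5), with n = -461.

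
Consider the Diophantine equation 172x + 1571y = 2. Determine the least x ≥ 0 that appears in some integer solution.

gcd(1571, 172):
  1571 = 9*172 + 23
  172 = 7*23 + 11
  23 = 2*11 + 1
  11 = 11*1
so gcd(1571, 172) = 1.
1 divides 2, so solutions exist.
Back-substitute for Bézout coefficients:
  1 = 23 - 2*11
  ... = 172*(-137) + 1571*(15)
Scale by 2/1 = 2: (x₀, y₀) = (-274, 30).
General solution: x = -274 + 1571t, y = 30 - 172t for integer t.
x ≥ 0: smallest is -274 mod 1571 = 1297 (at t = 1), with y = -142.

1297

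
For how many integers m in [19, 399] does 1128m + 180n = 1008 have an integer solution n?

26

gcd(1128, 180):
  1128 = 6×180 + 48
  180 = 3×48 + 36
  48 = 1×36 + 12
  36 = 3×12
so gcd(1128, 180) = 12.
Back-substitute for Bézout coefficients:
  12 = 48 - 1×36
  ... = 1128×(4) + 180×(-25)
Scale by 84: particular solution (336, -2100); reduce m mod 15: (6, -32).
General solution: m = 6 + 15t, n = -32 - 94t for integer t.
19 ≤ 6 + 15t ≤ 399 gives t ∈ [1, 26], which is 26 values.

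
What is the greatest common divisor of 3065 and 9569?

gcd(9569, 3065):
  9569 = 3·3065 + 374
  3065 = 8·374 + 73
  374 = 5·73 + 9
  73 = 8·9 + 1
  9 = 9·1
so gcd(9569, 3065) = 1.

1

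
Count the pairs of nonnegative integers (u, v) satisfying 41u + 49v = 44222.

22

gcd(49, 41) = 1  (49 = 1·41 + 8, 41 = 5·8 + 1, 8 = 8·1).
Back-substituting, 41·(6) + 49·(-5) = 1.
Scale by 44222: one solution is (265332, -221110). Reduce u mod 49: (46, 864).
General: u = 46 + 49t, v = 864 - 41t.
u ≥ 0 ⇒ t ≥ 0; v ≥ 0 ⇒ t ≤ 21. So t ∈ [0, 21]: 22 solutions.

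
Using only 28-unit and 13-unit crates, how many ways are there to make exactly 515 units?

Need nonnegative integers with 28j + 13k = 515.
gcd(28, 13) = 1, and 28·(-6) + 13·(13) = 1.
So (j₀, k₀) = (-3090, 6695); general j = -3090 + 13t, k = 6695 - 28t.
j ≥ 0 ⇒ t ≥ 238; k ≥ 0 ⇒ t ≤ 239. That's 2 values of t.

2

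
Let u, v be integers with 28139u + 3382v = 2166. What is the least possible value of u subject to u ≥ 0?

gcd(28139, 3382) = 19.
19 divides 2166, so solutions exist.
By Bézout, 28139*(25) + 3382*(-208) = 19.
Scale by 2166/19 = 114: (u₀, v₀) = (2850, -23712).
General solution: u = 2850 + 178t, v = -23712 - 1481t for integer t.
u ≥ 0: smallest is 2850 mod 178 = 2 (at t = -16), with v = -16.

2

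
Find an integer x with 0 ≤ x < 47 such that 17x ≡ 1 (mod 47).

36

gcd(47, 17) = 1  (47 = 2·17 + 13, 17 = 1·13 + 4, 13 = 3·4 + 1, 4 = 4·1).
Back-substituting, 17·(-11) + 47·(4) = 1.
So 17·-11 ≡ 1 (mod 47), and -11 mod 47 = 36.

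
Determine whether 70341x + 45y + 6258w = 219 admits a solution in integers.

gcd(70341, 45) = 3  (70341 = 1563·45 + 6, 45 = 7·6 + 3, 6 = 2·3).
gcd(3, 6258) = 3.
3 divides 219, so integer solutions exist.

yes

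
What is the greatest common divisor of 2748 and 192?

12

gcd(2748, 192) = 12  (2748 = 14×192 + 60, 192 = 3×60 + 12, 60 = 5×12).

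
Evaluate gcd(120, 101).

gcd(120, 101):
  120 = 1×101 + 19
  101 = 5×19 + 6
  19 = 3×6 + 1
  6 = 6×1
so gcd(120, 101) = 1.

1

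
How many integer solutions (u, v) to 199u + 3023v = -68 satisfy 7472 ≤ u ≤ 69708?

gcd(3023, 199):
  3023 = 15*199 + 38
  199 = 5*38 + 9
  38 = 4*9 + 2
  9 = 4*2 + 1
  2 = 2*1
so gcd(3023, 199) = 1.
Back-substitute for Bézout coefficients:
  1 = 9 - 4*2
  ... = 199*(1352) + 3023*(-89)
Scale by -68: particular solution (-91936, 6052); reduce u mod 3023: (1777, -117).
General solution: u = 1777 + 3023t, v = -117 - 199t for integer t.
7472 ≤ 1777 + 3023t ≤ 69708 gives t ∈ [2, 22], which is 21 values.

21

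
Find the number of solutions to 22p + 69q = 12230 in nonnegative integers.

8

gcd(69, 22) = 1.
By Bézout, 22·(22) + 69·(-7) = 1.
One solution: (29, 168).
General: p = 29 + 69t, q = 168 - 22t.
p ≥ 0 ⇒ t ≥ 0; q ≥ 0 ⇒ t ≤ 7. So t ∈ [0, 7]: 8 solutions.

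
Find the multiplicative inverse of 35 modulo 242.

83

gcd(242, 35):
  242 = 6·35 + 32
  35 = 1·32 + 3
  32 = 10·3 + 2
  3 = 1·2 + 1
  2 = 2·1
so gcd(242, 35) = 1.
Back-substitute for Bézout coefficients:
  1 = 3 - 1·2
  ... = 35·(83) + 242·(-12)
So 35·83 ≡ 1 (mod 242), and 83 mod 242 = 83.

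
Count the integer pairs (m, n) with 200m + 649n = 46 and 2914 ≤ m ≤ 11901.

14

gcd(649, 200) = 1.
By Bézout, 200·(-159) + 649·(49) = 1.
Particular solution: (474, -146).
General solution: m = 474 + 649t, n = -146 - 200t for integer t.
2914 ≤ 474 + 649t ≤ 11901 gives t ∈ [4, 17], which is 14 values.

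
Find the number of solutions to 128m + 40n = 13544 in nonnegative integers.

21

gcd(128, 40):
  128 = 3*40 + 8
  40 = 5*8
so gcd(128, 40) = 8.
Back-substitute for Bézout coefficients:
  8 = 128 - 3*40
  ... = 128*(1) + 40*(-3)
Scale by 1693: one solution is (1693, -5079). Reduce m mod 5: (3, 329).
General: m = 3 + 5t, n = 329 - 16t.
m ≥ 0 ⇒ t ≥ 0; n ≥ 0 ⇒ t ≤ 20. So t ∈ [0, 20]: 21 solutions.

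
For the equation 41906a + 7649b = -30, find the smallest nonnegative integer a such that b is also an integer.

gcd(41906, 7649):
  41906 = 5×7649 + 3661
  7649 = 2×3661 + 327
  3661 = 11×327 + 64
  327 = 5×64 + 7
  64 = 9×7 + 1
  7 = 7×1
so gcd(41906, 7649) = 1.
1 divides -30, so solutions exist.
Back-substitute for Bézout coefficients:
  1 = 64 - 9×7
  ... = 41906×(1076) + 7649×(-5895)
Scale by -30/1 = -30: (a₀, b₀) = (-32280, 176850).
General solution: a = -32280 + 7649t, b = 176850 - 41906t for integer t.
a ≥ 0: smallest is -32280 mod 7649 = 5965 (at t = 5), with b = -32680.

5965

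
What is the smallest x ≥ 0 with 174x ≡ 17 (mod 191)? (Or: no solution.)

190

gcd(191, 174) = 1.
1 divides 17, so solutions exist.
By Bézout, 174*(-45) + 191*(41) = 1.
So 174*(-45) ≡ 1 (mod 191); multiply by 17: x ≡ -765 (mod 191).
Smallest nonnegative: x = -765 mod 191 = 190.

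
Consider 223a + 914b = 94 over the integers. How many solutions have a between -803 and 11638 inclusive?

13

gcd(914, 223) = 1  (914 = 4*223 + 22, 223 = 10*22 + 3, 22 = 7*3 + 1, 3 = 3*1).
Back-substituting, 223*(-291) + 914*(71) = 1.
Scale by 94: particular solution (-27354, 6674); reduce a mod 914: (66, -16).
General solution: a = 66 + 914t, b = -16 - 223t for integer t.
-803 ≤ 66 + 914t ≤ 11638 gives t ∈ [0, 12], which is 13 values.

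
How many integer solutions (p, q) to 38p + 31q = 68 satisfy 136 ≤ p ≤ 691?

gcd(38, 31):
  38 = 1·31 + 7
  31 = 4·7 + 3
  7 = 2·3 + 1
  3 = 3·1
so gcd(38, 31) = 1.
Back-substitute for Bézout coefficients:
  1 = 7 - 2·3
  ... = 38·(9) + 31·(-11)
Scale by 68: particular solution (612, -748); reduce p mod 31: (23, -26).
General solution: p = 23 + 31t, q = -26 - 38t for integer t.
136 ≤ 23 + 31t ≤ 691 gives t ∈ [4, 21], which is 18 values.

18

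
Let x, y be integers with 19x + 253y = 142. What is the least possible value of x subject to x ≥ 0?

114

gcd(253, 19) = 1.
1 divides 142, so solutions exist.
By Bézout, 19×(40) + 253×(-3) = 1.
Scale by 142/1 = 142: (x₀, y₀) = (5680, -426).
General solution: x = 5680 + 253t, y = -426 - 19t for integer t.
x ≥ 0: smallest is 5680 mod 253 = 114 (at t = -22), with y = -8.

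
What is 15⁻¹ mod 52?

gcd(52, 15) = 1  (52 = 3*15 + 7, 15 = 2*7 + 1, 7 = 7*1).
Back-substituting, 15*(7) + 52*(-2) = 1.
So 15*7 ≡ 1 (mod 52), and 7 mod 52 = 7.

7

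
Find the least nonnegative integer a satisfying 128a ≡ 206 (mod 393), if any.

106

gcd(393, 128):
  393 = 3·128 + 9
  128 = 14·9 + 2
  9 = 4·2 + 1
  2 = 2·1
so gcd(393, 128) = 1.
1 divides 206, so solutions exist.
Back-substitute for Bézout coefficients:
  1 = 9 - 4·2
  ... = 128·(-175) + 393·(57)
So 128·(-175) ≡ 1 (mod 393); multiply by 206: a ≡ -36050 (mod 393).
Smallest nonnegative: a = -36050 mod 393 = 106.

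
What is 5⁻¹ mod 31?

gcd(31, 5) = 1  (31 = 6·5 + 1, 5 = 5·1).
Back-substituting, 5·(-6) + 31·(1) = 1.
So 5·-6 ≡ 1 (mod 31), and -6 mod 31 = 25.

25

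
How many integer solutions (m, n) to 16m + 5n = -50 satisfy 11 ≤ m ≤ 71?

12

gcd(16, 5) = 1.
By Bézout, 16·(1) + 5·(-3) = 1.
Particular solution: (0, -10).
General solution: m = 0 + 5t, n = -10 - 16t for integer t.
11 ≤ 0 + 5t ≤ 71 gives t ∈ [3, 14], which is 12 values.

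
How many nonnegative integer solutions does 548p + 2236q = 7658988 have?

gcd(2236, 548) = 4  (2236 = 4·548 + 44, 548 = 12·44 + 20, 44 = 2·20 + 4, 20 = 5·4).
Back-substituting, 548·(-102) + 2236·(25) = 4.
Scale by 1914747: one solution is (-195304194, 47868675). Reduce p mod 559: (344, 3341).
General: p = 344 + 559t, q = 3341 - 137t.
p ≥ 0 ⇒ t ≥ 0; q ≥ 0 ⇒ t ≤ 24. So t ∈ [0, 24]: 25 solutions.

25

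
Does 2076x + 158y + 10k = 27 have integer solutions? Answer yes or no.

gcd(2076, 158) = 2  (2076 = 13×158 + 22, 158 = 7×22 + 4, 22 = 5×4 + 2, 4 = 2×2).
gcd(2, 10) = 2.
2 does not divide 27 (remainder 1), so no integer solutions.

no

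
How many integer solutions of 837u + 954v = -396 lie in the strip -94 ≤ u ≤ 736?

8

gcd(954, 837) = 9  (954 = 1*837 + 117, 837 = 7*117 + 18, 117 = 6*18 + 9, 18 = 2*9).
Back-substituting, 837*(-49) + 954*(43) = 9.
Scale by -44: particular solution (2156, -1892); reduce u mod 106: (36, -32).
General solution: u = 36 + 106t, v = -32 - 93t for integer t.
-94 ≤ 36 + 106t ≤ 736 gives t ∈ [-1, 6], which is 8 values.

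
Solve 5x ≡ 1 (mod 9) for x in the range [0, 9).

2

gcd(9, 5):
  9 = 1×5 + 4
  5 = 1×4 + 1
  4 = 4×1
so gcd(9, 5) = 1.
Back-substitute for Bézout coefficients:
  1 = 5 - 1×4
  ... = 5×(2) + 9×(-1)
So 5×2 ≡ 1 (mod 9), and 2 mod 9 = 2.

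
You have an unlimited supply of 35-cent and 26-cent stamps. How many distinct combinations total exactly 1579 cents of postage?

Need nonnegative integers with 35j + 26k = 1579.
gcd(35, 26) = 1, and 35·(3) + 26·(-4) = 1.
So (j₀, k₀) = (4737, -6316); general j = 4737 + 26t, k = -6316 - 35t.
j ≥ 0 ⇒ t ≥ -182; k ≥ 0 ⇒ t ≤ -181. That's 2 values of t.

2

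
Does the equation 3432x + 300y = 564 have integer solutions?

yes

gcd(3432, 300):
  3432 = 11×300 + 132
  300 = 2×132 + 36
  132 = 3×36 + 24
  36 = 1×24 + 12
  24 = 2×12
so gcd(3432, 300) = 12.
12 divides 564, so integer solutions exist.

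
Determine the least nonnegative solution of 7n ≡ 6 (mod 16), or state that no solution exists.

10

gcd(16, 7):
  16 = 2×7 + 2
  7 = 3×2 + 1
  2 = 2×1
so gcd(16, 7) = 1.
1 divides 6, so solutions exist.
Back-substitute for Bézout coefficients:
  1 = 7 - 3×2
  ... = 7×(7) + 16×(-3)
So 7×(7) ≡ 1 (mod 16); multiply by 6: n ≡ 42 (mod 16).
Smallest nonnegative: n = 42 mod 16 = 10.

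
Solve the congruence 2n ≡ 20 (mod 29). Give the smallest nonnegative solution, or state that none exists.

10

gcd(29, 2):
  29 = 14×2 + 1
  2 = 2×1
so gcd(29, 2) = 1.
1 divides 20, so solutions exist.
Back-substitute for Bézout coefficients:
  1 = 29 - 14×2
  ... = 2×(-14) + 29×(1)
So 2×(-14) ≡ 1 (mod 29); multiply by 20: n ≡ -280 (mod 29).
Smallest nonnegative: n = -280 mod 29 = 10.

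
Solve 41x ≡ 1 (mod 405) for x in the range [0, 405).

326

gcd(405, 41) = 1.
By Bézout, 41·(-79) + 405·(8) = 1.
So 41·-79 ≡ 1 (mod 405), and -79 mod 405 = 326.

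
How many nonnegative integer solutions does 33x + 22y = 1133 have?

gcd(33, 22) = 11.
By Bézout, 33×(1) + 22×(-1) = 11.
One solution: (1, 50).
General: x = 1 + 2t, y = 50 - 3t.
x ≥ 0 ⇒ t ≥ 0; y ≥ 0 ⇒ t ≤ 16. So t ∈ [0, 16]: 17 solutions.

17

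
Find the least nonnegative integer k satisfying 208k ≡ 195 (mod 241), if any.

gcd(241, 208):
  241 = 1*208 + 33
  208 = 6*33 + 10
  33 = 3*10 + 3
  10 = 3*3 + 1
  3 = 3*1
so gcd(241, 208) = 1.
1 divides 195, so solutions exist.
Back-substitute for Bézout coefficients:
  1 = 10 - 3*3
  ... = 208*(73) + 241*(-63)
So 208*(73) ≡ 1 (mod 241); multiply by 195: k ≡ 14235 (mod 241).
Smallest nonnegative: k = 14235 mod 241 = 16.

16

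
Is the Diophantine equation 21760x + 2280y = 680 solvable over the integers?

gcd(21760, 2280) = 40  (21760 = 9×2280 + 1240, 2280 = 1×1240 + 1040, 1240 = 1×1040 + 200, 1040 = 5×200 + 40, 200 = 5×40).
40 divides 680, so integer solutions exist.

yes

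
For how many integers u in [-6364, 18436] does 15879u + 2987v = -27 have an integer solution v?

gcd(15879, 2987):
  15879 = 5*2987 + 944
  2987 = 3*944 + 155
  944 = 6*155 + 14
  155 = 11*14 + 1
  14 = 14*1
so gcd(15879, 2987) = 1.
Back-substitute for Bézout coefficients:
  1 = 155 - 11*14
  ... = 15879*(-212) + 2987*(1127)
Scale by -27: particular solution (5724, -30429); reduce u mod 2987: (2737, -14550).
General solution: u = 2737 + 2987t, v = -14550 - 15879t for integer t.
-6364 ≤ 2737 + 2987t ≤ 18436 gives t ∈ [-3, 5], which is 9 values.

9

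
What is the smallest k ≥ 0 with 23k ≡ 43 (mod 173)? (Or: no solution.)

gcd(173, 23) = 1.
1 divides 43, so solutions exist.
By Bézout, 23×(-15) + 173×(2) = 1.
So 23×(-15) ≡ 1 (mod 173); multiply by 43: k ≡ -645 (mod 173).
Smallest nonnegative: k = -645 mod 173 = 47.

47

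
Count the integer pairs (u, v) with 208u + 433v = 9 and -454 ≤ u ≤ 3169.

gcd(433, 208) = 1  (433 = 2*208 + 17, 208 = 12*17 + 4, 17 = 4*4 + 1, 4 = 4*1).
Back-substituting, 208*(-102) + 433*(49) = 1.
Scale by 9: particular solution (-918, 441); reduce u mod 433: (381, -183).
General solution: u = 381 + 433t, v = -183 - 208t for integer t.
-454 ≤ 381 + 433t ≤ 3169 gives t ∈ [-1, 6], which is 8 values.

8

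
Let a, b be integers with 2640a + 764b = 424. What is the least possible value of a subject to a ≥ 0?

gcd(2640, 764):
  2640 = 3*764 + 348
  764 = 2*348 + 68
  348 = 5*68 + 8
  68 = 8*8 + 4
  8 = 2*4
so gcd(2640, 764) = 4.
4 divides 424, so solutions exist.
Back-substitute for Bézout coefficients:
  4 = 68 - 8*8
  ... = 2640*(-90) + 764*(311)
Scale by 424/4 = 106: (a₀, b₀) = (-9540, 32966).
General solution: a = -9540 + 191t, b = 32966 - 660t for integer t.
a ≥ 0: smallest is -9540 mod 191 = 10 (at t = 50), with b = -34.

10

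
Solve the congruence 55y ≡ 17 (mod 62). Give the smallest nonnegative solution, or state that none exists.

33

gcd(62, 55):
  62 = 1·55 + 7
  55 = 7·7 + 6
  7 = 1·6 + 1
  6 = 6·1
so gcd(62, 55) = 1.
1 divides 17, so solutions exist.
Back-substitute for Bézout coefficients:
  1 = 7 - 1·6
  ... = 55·(-9) + 62·(8)
So 55·(-9) ≡ 1 (mod 62); multiply by 17: y ≡ -153 (mod 62).
Smallest nonnegative: y = -153 mod 62 = 33.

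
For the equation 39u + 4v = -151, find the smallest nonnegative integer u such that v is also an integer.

gcd(39, 4):
  39 = 9·4 + 3
  4 = 1·3 + 1
  3 = 3·1
so gcd(39, 4) = 1.
1 divides -151, so solutions exist.
Back-substitute for Bézout coefficients:
  1 = 4 - 1·3
  ... = 39·(-1) + 4·(10)
Scale by -151/1 = -151: (u₀, v₀) = (151, -1510).
General solution: u = 151 + 4t, v = -1510 - 39t for integer t.
u ≥ 0: smallest is 151 mod 4 = 3 (at t = -37), with v = -67.

3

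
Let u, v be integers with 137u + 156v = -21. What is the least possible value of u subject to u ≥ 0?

gcd(156, 137):
  156 = 1*137 + 19
  137 = 7*19 + 4
  19 = 4*4 + 3
  4 = 1*3 + 1
  3 = 3*1
so gcd(156, 137) = 1.
1 divides -21, so solutions exist.
Back-substitute for Bézout coefficients:
  1 = 4 - 1*3
  ... = 137*(41) + 156*(-36)
Scale by -21/1 = -21: (u₀, v₀) = (-861, 756).
General solution: u = -861 + 156t, v = 756 - 137t for integer t.
u ≥ 0: smallest is -861 mod 156 = 75 (at t = 6), with v = -66.

75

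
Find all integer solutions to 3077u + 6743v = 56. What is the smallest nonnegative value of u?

gcd(6743, 3077):
  6743 = 2×3077 + 589
  3077 = 5×589 + 132
  589 = 4×132 + 61
  132 = 2×61 + 10
  61 = 6×10 + 1
  10 = 10×1
so gcd(6743, 3077) = 1.
1 divides 56, so solutions exist.
Back-substitute for Bézout coefficients:
  1 = 61 - 6×10
  ... = 3077×(-664) + 6743×(303)
Scale by 56/1 = 56: (u₀, v₀) = (-37184, 16968).
General solution: u = -37184 + 6743t, v = 16968 - 3077t for integer t.
u ≥ 0: smallest is -37184 mod 6743 = 3274 (at t = 6), with v = -1494.

3274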